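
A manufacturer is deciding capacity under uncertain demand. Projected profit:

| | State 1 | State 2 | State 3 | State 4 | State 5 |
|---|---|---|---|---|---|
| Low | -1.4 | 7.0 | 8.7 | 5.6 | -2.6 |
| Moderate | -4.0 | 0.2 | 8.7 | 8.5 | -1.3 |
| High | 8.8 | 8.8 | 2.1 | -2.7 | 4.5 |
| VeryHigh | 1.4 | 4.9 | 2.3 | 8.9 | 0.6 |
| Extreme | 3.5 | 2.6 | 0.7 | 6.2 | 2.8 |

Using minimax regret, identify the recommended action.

VeryHigh

Column bests: State 1=8.8, State 2=8.8, State 3=8.7, State 4=8.9, State 5=4.5.
Low regrets: 10.2, 1.8, 0.0, 3.3, 7.1 → max 10.2
Moderate regrets: 12.8, 8.6, 0.0, 0.4, 5.8 → max 12.8
High regrets: 0.0, 0.0, 6.6, 11.6, 0.0 → max 11.6
VeryHigh regrets: 7.4, 3.9, 6.4, 0.0, 3.9 → max 7.4
Extreme regrets: 5.3, 6.2, 8.0, 2.7, 1.7 → max 8.0
Smallest max regret = 7.4 → VeryHigh.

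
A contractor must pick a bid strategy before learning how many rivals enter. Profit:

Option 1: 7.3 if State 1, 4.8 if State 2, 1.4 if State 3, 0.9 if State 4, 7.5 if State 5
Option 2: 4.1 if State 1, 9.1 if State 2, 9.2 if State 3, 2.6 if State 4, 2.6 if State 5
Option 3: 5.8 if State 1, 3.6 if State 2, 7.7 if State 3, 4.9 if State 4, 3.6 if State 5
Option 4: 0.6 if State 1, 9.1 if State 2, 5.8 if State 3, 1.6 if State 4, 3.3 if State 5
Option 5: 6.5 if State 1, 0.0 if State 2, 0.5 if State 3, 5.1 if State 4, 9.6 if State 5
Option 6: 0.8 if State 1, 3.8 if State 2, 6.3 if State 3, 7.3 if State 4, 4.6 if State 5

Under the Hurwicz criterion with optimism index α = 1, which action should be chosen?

Option 5

Option 1: 1·7.5 + 0·0.9 = 7.5
Option 2: 1·9.2 + 0·2.6 = 9.2
Option 3: 1·7.7 + 0·3.6 = 7.7
Option 4: 1·9.1 + 0·0.6 = 9.1
Option 5: 1·9.6 + 0·0.0 = 9.6
Option 6: 1·7.3 + 0·0.8 = 7.3
Highest Hurwicz score = 9.6 → Option 5.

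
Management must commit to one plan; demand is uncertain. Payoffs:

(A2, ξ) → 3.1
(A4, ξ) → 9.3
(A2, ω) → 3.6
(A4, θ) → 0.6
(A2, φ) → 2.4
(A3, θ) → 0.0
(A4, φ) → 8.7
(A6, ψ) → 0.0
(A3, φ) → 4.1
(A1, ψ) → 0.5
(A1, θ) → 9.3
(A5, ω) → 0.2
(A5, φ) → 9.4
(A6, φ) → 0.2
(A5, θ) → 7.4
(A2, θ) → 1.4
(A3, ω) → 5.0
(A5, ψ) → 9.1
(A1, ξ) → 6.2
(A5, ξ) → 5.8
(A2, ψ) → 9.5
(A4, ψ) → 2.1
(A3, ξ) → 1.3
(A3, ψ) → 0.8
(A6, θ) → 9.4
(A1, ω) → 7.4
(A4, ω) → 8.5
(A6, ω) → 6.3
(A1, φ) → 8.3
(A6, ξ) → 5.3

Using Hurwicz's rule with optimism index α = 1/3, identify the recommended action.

A2

A1: 1/3·9.3 + 2/3·0.5 = 103/30
A2: 1/3·9.5 + 2/3·1.4 = 4.1
A3: 1/3·5.0 + 2/3·0.0 = 5/3
A4: 1/3·9.3 + 2/3·0.6 = 3.5
A5: 1/3·9.4 + 2/3·0.2 = 49/15
A6: 1/3·9.4 + 2/3·0.0 = 47/15
Highest Hurwicz score = 4.1 → A2.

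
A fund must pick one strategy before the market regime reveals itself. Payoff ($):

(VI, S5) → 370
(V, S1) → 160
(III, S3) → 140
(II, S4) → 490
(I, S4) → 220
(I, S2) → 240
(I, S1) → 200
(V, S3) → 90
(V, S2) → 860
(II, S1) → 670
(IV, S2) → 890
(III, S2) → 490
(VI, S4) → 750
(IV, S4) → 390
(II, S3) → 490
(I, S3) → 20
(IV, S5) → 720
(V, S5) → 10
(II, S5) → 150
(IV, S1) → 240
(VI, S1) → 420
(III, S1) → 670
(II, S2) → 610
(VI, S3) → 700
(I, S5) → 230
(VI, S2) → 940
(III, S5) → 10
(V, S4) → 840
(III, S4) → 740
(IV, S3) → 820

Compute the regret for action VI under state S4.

Best payoff under S4 is 840.
Regret = 840 − 750 = 90.

90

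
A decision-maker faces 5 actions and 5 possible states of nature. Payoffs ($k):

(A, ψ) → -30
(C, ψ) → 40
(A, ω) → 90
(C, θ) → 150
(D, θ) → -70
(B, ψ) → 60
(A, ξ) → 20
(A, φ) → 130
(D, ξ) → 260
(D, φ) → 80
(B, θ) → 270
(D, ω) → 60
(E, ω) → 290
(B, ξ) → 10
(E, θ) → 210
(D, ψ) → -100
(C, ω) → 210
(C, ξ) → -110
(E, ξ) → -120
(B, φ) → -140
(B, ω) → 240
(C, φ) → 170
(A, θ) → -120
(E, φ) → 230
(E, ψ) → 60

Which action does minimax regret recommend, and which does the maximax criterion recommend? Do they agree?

Column bests: θ=270, φ=230, ψ=60, ω=290, ξ=260.
A regrets: 390, 100, 90, 200, 240 → max 390
B regrets: 0, 370, 0, 50, 250 → max 370
C regrets: 120, 60, 20, 80, 370 → max 370
D regrets: 340, 150, 160, 230, 0 → max 340
E regrets: 60, 0, 0, 0, 380 → max 380
Smallest max regret = 340 → D.
Row maxima: A=130, B=270, C=210, D=260, E=290
Best best-case = 290 → E.

minimax regret → D; maximax → E (disagree)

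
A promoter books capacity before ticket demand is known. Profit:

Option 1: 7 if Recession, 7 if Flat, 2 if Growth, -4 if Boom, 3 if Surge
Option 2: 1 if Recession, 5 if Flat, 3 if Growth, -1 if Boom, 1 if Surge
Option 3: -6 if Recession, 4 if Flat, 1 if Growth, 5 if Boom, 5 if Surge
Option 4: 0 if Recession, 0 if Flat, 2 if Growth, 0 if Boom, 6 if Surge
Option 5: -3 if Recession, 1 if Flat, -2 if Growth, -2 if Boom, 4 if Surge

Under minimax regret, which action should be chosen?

Option 2

Column bests: Recession=7, Flat=7, Growth=3, Boom=5, Surge=6.
Option 1 regrets: 0, 0, 1, 9, 3 → max 9
Option 2 regrets: 6, 2, 0, 6, 5 → max 6
Option 3 regrets: 13, 3, 2, 0, 1 → max 13
Option 4 regrets: 7, 7, 1, 5, 0 → max 7
Option 5 regrets: 10, 6, 5, 7, 2 → max 10
Smallest max regret = 6 → Option 2.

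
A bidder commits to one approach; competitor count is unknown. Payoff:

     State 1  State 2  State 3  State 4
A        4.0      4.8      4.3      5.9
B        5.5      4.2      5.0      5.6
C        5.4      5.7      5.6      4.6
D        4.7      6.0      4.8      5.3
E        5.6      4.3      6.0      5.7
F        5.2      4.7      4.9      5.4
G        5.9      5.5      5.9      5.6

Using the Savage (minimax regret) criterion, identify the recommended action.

G

Column bests: State 1=5.9, State 2=6.0, State 3=6.0, State 4=5.9.
A regrets: 1.9, 1.2, 1.7, 0.0 → max 1.9
B regrets: 0.4, 1.8, 1.0, 0.3 → max 1.8
C regrets: 0.5, 0.3, 0.4, 1.3 → max 1.3
D regrets: 1.2, 0.0, 1.2, 0.6 → max 1.2
E regrets: 0.3, 1.7, 0.0, 0.2 → max 1.7
F regrets: 0.7, 1.3, 1.1, 0.5 → max 1.3
G regrets: 0.0, 0.5, 0.1, 0.3 → max 0.5
Smallest max regret = 0.5 → G.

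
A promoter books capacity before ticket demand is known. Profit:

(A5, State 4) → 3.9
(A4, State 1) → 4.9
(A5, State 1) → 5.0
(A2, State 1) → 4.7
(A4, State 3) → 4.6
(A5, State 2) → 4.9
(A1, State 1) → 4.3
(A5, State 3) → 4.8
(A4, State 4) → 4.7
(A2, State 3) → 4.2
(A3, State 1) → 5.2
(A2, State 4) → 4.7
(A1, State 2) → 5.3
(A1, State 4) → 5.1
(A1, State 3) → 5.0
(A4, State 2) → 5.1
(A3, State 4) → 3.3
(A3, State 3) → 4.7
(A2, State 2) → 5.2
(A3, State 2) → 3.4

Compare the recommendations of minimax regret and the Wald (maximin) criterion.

minimax regret → A4; maximin → A4 (agree)

Column bests: State 1=5.2, State 2=5.3, State 3=5.0, State 4=5.1.
A1 regrets: 0.9, 0.0, 0.0, 0.0 → max 0.9
A2 regrets: 0.5, 0.1, 0.8, 0.4 → max 0.8
A3 regrets: 0.0, 1.9, 0.3, 1.8 → max 1.9
A4 regrets: 0.3, 0.2, 0.4, 0.4 → max 0.4
A5 regrets: 0.2, 0.4, 0.2, 1.2 → max 1.2
Smallest max regret = 0.4 → A4.
Row minima: A1=4.3, A2=4.2, A3=3.3, A4=4.6, A5=3.9
Best worst-case = 4.6 → A4.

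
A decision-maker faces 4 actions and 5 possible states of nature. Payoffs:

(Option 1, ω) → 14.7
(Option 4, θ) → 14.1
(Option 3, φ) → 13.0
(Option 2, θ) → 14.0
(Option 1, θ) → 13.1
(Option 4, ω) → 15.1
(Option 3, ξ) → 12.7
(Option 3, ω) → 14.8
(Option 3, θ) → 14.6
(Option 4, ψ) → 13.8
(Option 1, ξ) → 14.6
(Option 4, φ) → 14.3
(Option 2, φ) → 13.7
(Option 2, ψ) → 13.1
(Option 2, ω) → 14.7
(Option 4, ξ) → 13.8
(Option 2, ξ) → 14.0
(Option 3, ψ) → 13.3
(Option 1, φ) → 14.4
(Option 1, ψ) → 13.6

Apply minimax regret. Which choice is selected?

Column bests: θ=14.6, φ=14.4, ψ=13.8, ω=15.1, ξ=14.6.
Option 1 regrets: 1.5, 0.0, 0.2, 0.4, 0.0 → max 1.5
Option 2 regrets: 0.6, 0.7, 0.7, 0.4, 0.6 → max 0.7
Option 3 regrets: 0.0, 1.4, 0.5, 0.3, 1.9 → max 1.9
Option 4 regrets: 0.5, 0.1, 0.0, 0.0, 0.8 → max 0.8
Smallest max regret = 0.7 → Option 2.

Option 2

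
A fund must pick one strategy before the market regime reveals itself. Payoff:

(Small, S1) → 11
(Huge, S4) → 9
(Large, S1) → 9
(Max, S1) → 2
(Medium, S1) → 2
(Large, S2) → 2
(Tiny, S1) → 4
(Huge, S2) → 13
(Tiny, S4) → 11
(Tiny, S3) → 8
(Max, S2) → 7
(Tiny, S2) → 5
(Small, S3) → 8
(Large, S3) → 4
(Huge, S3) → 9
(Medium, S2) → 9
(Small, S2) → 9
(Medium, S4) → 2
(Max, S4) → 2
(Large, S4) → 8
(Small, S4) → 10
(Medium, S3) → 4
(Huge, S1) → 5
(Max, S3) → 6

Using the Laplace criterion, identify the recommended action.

Small

Row averages: Tiny=7, Small=9.5, Medium=4.25, Large=5.75, Huge=9, Max=4.25
Highest average = 9.5 → Small.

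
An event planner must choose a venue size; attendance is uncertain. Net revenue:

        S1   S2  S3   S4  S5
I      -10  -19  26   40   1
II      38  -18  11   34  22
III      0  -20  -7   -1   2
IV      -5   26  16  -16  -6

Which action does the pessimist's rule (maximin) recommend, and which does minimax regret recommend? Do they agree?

Row minima: I=-19, II=-18, III=-20, IV=-16
Best worst-case = -16 → IV.
Column bests: S1=38, S2=26, S3=26, S4=40, S5=22.
I regrets: 48, 45, 0, 0, 21 → max 48
II regrets: 0, 44, 15, 6, 0 → max 44
III regrets: 38, 46, 33, 41, 20 → max 46
IV regrets: 43, 0, 10, 56, 28 → max 56
Smallest max regret = 44 → II.

maximin → IV; minimax regret → II (disagree)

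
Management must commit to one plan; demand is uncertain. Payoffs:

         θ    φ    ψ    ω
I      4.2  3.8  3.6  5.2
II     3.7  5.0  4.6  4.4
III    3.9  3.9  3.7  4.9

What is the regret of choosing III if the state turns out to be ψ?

Best payoff under ψ is 4.6.
Regret = 4.6 − 3.7 = 0.9.

0.9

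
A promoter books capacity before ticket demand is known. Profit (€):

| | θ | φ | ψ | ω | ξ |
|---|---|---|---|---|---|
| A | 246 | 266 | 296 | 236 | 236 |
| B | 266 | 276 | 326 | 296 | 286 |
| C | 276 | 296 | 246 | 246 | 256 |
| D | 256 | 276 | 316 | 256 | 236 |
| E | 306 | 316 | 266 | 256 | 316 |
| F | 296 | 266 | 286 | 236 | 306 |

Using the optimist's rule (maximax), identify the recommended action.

Row maxima: A=296, B=326, C=296, D=316, E=316, F=306
Best best-case = 326 → B.

B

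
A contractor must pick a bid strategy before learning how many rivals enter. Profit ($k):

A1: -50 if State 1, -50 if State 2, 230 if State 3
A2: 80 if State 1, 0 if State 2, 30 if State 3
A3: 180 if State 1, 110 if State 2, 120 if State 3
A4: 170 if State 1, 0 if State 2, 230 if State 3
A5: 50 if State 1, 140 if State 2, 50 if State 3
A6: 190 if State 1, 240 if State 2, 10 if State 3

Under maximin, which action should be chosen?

Row minima: A1=-50, A2=0, A3=110, A4=0, A5=50, A6=10
Best worst-case = 110 → A3.

A3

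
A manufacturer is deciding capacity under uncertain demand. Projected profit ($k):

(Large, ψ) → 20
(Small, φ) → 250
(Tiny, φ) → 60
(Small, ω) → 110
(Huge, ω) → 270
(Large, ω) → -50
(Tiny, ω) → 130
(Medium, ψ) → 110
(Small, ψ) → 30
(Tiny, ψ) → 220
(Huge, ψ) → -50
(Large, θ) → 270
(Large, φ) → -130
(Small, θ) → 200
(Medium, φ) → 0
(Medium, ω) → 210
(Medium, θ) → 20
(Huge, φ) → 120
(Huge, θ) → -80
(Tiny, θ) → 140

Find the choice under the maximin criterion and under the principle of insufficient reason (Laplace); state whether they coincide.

maximin → Tiny; laplace → Small (disagree)

Row minima: Tiny=60, Small=30, Medium=0, Large=-130, Huge=-80
Best worst-case = 60 → Tiny.
Row averages: Tiny=137.5, Small=147.5, Medium=85, Large=27.5, Huge=65
Highest average = 147.5 → Small.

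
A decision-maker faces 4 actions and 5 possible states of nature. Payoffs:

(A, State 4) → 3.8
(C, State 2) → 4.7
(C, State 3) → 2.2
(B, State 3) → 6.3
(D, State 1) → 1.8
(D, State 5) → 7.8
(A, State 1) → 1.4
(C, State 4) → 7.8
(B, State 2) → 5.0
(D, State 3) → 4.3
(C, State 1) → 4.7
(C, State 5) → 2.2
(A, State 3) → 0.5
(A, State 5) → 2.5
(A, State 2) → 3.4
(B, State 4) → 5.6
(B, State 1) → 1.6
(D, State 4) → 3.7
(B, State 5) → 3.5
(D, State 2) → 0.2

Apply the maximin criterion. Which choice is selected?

C

Row minima: A=0.5, B=1.6, C=2.2, D=0.2
Best worst-case = 2.2 → C.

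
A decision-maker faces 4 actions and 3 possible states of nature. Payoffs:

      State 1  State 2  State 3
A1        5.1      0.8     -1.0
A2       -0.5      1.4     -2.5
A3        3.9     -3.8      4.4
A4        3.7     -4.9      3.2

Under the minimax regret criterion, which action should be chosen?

Column bests: State 1=5.1, State 2=1.4, State 3=4.4.
A1 regrets: 0.0, 0.6, 5.4 → max 5.4
A2 regrets: 5.6, 0.0, 6.9 → max 6.9
A3 regrets: 1.2, 5.2, 0.0 → max 5.2
A4 regrets: 1.4, 6.3, 1.2 → max 6.3
Smallest max regret = 5.2 → A3.

A3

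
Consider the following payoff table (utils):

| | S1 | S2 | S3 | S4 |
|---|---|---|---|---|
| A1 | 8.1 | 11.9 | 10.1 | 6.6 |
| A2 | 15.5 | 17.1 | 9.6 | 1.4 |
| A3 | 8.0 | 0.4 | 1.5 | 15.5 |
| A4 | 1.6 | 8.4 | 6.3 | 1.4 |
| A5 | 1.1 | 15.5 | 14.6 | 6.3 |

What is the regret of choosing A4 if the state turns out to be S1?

Best payoff under S1 is 15.5.
Regret = 15.5 − 1.6 = 13.9.

13.9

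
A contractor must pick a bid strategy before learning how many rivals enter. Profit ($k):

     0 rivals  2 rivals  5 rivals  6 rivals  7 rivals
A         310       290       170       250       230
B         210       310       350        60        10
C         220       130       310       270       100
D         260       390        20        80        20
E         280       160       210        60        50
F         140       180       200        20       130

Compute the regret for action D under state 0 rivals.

Best payoff under 0 rivals is 310.
Regret = 310 − 260 = 50.

50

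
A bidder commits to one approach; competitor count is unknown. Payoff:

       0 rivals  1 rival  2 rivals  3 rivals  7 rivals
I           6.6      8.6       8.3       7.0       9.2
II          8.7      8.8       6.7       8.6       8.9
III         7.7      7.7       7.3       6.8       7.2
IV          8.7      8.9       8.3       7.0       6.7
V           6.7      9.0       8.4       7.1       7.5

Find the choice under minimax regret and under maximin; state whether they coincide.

minimax regret → II; maximin → III (disagree)

Column bests: 0 rivals=8.7, 1 rival=9.0, 2 rivals=8.4, 3 rivals=8.6, 7 rivals=9.2.
I regrets: 2.1, 0.4, 0.1, 1.6, 0.0 → max 2.1
II regrets: 0.0, 0.2, 1.7, 0.0, 0.3 → max 1.7
III regrets: 1.0, 1.3, 1.1, 1.8, 2.0 → max 2.0
IV regrets: 0.0, 0.1, 0.1, 1.6, 2.5 → max 2.5
V regrets: 2.0, 0.0, 0.0, 1.5, 1.7 → max 2.0
Smallest max regret = 1.7 → II.
Row minima: I=6.6, II=6.7, III=6.8, IV=6.7, V=6.7
Best worst-case = 6.8 → III.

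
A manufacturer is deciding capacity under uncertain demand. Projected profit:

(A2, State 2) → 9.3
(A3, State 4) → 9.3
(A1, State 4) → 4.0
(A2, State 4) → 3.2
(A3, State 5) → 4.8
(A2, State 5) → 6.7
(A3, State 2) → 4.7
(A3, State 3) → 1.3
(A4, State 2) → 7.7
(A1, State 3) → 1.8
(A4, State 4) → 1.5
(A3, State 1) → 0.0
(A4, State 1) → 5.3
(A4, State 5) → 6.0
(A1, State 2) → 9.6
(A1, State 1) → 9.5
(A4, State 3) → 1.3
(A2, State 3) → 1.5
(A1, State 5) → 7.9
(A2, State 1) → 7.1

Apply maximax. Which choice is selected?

A1

Row maxima: A1=9.6, A2=9.3, A3=9.3, A4=7.7
Best best-case = 9.6 → A1.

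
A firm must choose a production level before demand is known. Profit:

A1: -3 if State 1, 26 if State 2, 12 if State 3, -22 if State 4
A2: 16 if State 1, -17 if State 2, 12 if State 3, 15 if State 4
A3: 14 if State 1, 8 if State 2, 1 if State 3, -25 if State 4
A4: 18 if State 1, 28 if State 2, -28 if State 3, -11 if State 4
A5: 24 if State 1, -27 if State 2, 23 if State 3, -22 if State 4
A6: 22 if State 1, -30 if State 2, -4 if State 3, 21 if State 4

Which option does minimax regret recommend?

A1

Column bests: State 1=24, State 2=28, State 3=23, State 4=21.
A1 regrets: 27, 2, 11, 43 → max 43
A2 regrets: 8, 45, 11, 6 → max 45
A3 regrets: 10, 20, 22, 46 → max 46
A4 regrets: 6, 0, 51, 32 → max 51
A5 regrets: 0, 55, 0, 43 → max 55
A6 regrets: 2, 58, 27, 0 → max 58
Smallest max regret = 43 → A1.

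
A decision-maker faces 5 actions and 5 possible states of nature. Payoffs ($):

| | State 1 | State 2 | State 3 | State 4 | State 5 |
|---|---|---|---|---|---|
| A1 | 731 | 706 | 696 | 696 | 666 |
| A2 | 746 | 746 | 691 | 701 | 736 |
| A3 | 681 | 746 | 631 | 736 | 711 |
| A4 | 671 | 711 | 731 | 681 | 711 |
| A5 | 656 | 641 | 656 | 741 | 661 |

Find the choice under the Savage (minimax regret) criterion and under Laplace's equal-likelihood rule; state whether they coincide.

minimax regret → A2; laplace → A2 (agree)

Column bests: State 1=746, State 2=746, State 3=731, State 4=741, State 5=736.
A1 regrets: 15, 40, 35, 45, 70 → max 70
A2 regrets: 0, 0, 40, 40, 0 → max 40
A3 regrets: 65, 0, 100, 5, 25 → max 100
A4 regrets: 75, 35, 0, 60, 25 → max 75
A5 regrets: 90, 105, 75, 0, 75 → max 105
Smallest max regret = 40 → A2.
Row averages: A1=699, A2=724, A3=701, A4=701, A5=671
Highest average = 724 → A2.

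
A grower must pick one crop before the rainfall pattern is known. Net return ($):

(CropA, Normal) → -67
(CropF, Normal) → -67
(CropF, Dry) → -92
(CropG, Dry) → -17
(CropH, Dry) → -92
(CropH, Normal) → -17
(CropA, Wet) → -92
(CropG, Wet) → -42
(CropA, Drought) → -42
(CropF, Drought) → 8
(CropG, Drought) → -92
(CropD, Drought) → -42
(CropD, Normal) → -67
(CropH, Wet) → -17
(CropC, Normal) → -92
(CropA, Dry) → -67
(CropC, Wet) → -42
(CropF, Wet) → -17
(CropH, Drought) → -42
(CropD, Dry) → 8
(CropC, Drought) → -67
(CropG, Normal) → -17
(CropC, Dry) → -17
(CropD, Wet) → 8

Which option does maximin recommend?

Row minima: CropG=-92, CropA=-92, CropC=-92, CropD=-67, CropH=-92, CropF=-92
Best worst-case = -67 → CropD.

CropD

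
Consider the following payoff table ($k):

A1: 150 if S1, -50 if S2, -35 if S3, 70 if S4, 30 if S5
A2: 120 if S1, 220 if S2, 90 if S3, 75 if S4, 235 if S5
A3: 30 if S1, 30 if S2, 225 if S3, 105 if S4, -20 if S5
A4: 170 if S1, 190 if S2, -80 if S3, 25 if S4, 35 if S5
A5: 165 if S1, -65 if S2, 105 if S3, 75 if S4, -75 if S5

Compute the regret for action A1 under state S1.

20

Best payoff under S1 is 170.
Regret = 170 − 150 = 20.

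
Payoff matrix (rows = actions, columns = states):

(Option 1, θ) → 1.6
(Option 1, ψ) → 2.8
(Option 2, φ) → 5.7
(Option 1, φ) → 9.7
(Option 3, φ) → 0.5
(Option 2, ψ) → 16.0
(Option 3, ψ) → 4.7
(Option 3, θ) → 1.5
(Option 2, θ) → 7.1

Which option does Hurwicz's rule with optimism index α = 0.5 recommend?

Option 2

Option 1: 0.5·9.7 + 0.5·1.6 = 5.65
Option 2: 0.5·16.0 + 0.5·5.7 = 10.85
Option 3: 0.5·4.7 + 0.5·0.5 = 2.6
Highest Hurwicz score = 10.85 → Option 2.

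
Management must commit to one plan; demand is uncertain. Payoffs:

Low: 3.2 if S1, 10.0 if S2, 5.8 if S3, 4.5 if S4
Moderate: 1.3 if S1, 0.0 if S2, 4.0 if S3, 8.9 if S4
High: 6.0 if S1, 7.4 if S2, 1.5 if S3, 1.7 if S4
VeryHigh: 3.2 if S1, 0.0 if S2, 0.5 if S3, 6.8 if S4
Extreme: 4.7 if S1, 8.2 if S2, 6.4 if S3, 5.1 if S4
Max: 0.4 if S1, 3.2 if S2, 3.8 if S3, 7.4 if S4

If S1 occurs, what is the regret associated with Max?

5.6

Best payoff under S1 is 6.0.
Regret = 6.0 − 0.4 = 5.6.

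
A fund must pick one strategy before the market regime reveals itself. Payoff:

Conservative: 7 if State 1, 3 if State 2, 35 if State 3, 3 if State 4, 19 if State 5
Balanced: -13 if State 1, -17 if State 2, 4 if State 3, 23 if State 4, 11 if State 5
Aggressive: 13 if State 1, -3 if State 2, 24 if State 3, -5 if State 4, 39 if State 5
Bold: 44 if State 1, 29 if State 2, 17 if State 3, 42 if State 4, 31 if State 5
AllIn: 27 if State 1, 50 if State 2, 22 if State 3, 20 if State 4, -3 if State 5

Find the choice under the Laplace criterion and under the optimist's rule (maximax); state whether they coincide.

laplace → Bold; maximax → AllIn (disagree)

Row averages: Conservative=13.4, Balanced=1.6, Aggressive=13.6, Bold=32.6, AllIn=23.2
Highest average = 32.6 → Bold.
Row maxima: Conservative=35, Balanced=23, Aggressive=39, Bold=44, AllIn=50
Best best-case = 50 → AllIn.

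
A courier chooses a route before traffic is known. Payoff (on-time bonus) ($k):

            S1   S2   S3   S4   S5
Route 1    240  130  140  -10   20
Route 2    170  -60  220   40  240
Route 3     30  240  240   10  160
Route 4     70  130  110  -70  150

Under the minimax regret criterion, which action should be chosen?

Route 4

Column bests: S1=240, S2=240, S3=240, S4=40, S5=240.
Route 1 regrets: 0, 110, 100, 50, 220 → max 220
Route 2 regrets: 70, 300, 20, 0, 0 → max 300
Route 3 regrets: 210, 0, 0, 30, 80 → max 210
Route 4 regrets: 170, 110, 130, 110, 90 → max 170
Smallest max regret = 170 → Route 4.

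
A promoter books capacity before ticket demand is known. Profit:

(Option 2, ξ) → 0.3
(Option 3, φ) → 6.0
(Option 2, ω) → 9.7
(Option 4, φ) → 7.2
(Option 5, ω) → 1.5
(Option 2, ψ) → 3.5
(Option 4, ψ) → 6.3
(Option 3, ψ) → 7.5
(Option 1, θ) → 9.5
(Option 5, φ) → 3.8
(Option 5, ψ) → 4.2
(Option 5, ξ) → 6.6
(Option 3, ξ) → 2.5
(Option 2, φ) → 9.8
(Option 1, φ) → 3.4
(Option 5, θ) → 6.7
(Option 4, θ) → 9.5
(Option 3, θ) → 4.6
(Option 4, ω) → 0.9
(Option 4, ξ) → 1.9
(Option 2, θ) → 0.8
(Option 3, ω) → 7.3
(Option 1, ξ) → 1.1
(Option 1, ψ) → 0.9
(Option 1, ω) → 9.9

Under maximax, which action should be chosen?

Row maxima: Option 1=9.9, Option 2=9.8, Option 3=7.5, Option 4=9.5, Option 5=6.7
Best best-case = 9.9 → Option 1.

Option 1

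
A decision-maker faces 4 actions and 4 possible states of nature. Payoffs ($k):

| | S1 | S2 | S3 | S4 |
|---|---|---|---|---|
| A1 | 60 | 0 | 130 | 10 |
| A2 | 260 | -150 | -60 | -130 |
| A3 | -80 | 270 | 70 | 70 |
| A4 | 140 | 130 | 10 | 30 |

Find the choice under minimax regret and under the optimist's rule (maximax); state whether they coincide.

minimax regret → A4; maximax → A3 (disagree)

Column bests: S1=260, S2=270, S3=130, S4=70.
A1 regrets: 200, 270, 0, 60 → max 270
A2 regrets: 0, 420, 190, 200 → max 420
A3 regrets: 340, 0, 60, 0 → max 340
A4 regrets: 120, 140, 120, 40 → max 140
Smallest max regret = 140 → A4.
Row maxima: A1=130, A2=260, A3=270, A4=140
Best best-case = 270 → A3.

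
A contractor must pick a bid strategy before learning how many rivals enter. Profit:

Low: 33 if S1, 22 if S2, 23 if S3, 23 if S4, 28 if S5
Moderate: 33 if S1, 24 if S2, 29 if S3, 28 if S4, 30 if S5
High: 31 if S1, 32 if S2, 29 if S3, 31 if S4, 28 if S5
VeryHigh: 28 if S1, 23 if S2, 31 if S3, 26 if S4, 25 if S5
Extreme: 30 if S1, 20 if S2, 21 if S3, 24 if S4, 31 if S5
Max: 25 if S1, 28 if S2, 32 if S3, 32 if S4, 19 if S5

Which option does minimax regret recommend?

High

Column bests: S1=33, S2=32, S3=32, S4=32, S5=31.
Low regrets: 0, 10, 9, 9, 3 → max 10
Moderate regrets: 0, 8, 3, 4, 1 → max 8
High regrets: 2, 0, 3, 1, 3 → max 3
VeryHigh regrets: 5, 9, 1, 6, 6 → max 9
Extreme regrets: 3, 12, 11, 8, 0 → max 12
Max regrets: 8, 4, 0, 0, 12 → max 12
Smallest max regret = 3 → High.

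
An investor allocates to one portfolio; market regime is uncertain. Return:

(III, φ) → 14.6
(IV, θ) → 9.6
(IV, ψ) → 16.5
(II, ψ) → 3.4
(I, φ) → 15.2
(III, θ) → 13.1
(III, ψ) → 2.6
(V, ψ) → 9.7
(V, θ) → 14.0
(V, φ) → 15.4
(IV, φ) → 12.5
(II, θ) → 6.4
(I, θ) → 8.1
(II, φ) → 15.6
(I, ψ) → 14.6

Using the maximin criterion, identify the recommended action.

Row minima: I=8.1, II=3.4, III=2.6, IV=9.6, V=9.7
Best worst-case = 9.7 → V.

V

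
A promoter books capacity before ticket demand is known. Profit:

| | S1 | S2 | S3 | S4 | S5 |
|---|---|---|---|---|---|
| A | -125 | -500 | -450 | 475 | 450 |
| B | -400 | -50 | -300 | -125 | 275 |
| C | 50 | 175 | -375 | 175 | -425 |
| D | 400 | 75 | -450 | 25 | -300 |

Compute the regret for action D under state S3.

Best payoff under S3 is -300.
Regret = -300 − (-450) = 150.

150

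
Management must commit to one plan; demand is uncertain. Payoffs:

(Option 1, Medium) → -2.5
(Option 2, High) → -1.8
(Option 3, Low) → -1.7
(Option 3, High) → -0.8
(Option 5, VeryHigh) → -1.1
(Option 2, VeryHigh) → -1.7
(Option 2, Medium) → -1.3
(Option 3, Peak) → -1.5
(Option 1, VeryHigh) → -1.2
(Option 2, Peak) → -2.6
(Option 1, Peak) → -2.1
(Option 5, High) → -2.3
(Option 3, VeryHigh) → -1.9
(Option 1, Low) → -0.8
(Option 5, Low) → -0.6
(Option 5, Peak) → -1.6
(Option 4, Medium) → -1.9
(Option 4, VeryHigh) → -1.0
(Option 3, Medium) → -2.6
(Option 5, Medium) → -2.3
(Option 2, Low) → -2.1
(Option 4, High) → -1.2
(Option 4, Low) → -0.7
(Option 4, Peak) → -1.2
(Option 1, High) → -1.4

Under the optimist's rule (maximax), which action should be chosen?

Option 5

Row maxima: Option 1=-0.8, Option 2=-1.3, Option 3=-0.8, Option 4=-0.7, Option 5=-0.6
Best best-case = -0.6 → Option 5.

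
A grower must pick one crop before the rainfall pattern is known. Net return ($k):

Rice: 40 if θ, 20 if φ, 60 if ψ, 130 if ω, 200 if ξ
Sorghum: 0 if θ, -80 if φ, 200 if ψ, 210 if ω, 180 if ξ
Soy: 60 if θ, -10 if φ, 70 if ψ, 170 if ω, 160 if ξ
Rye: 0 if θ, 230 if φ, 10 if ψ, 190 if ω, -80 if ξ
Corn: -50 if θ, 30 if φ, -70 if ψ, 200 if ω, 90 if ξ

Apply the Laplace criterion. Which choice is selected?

Sorghum

Row averages: Rice=90, Sorghum=102, Soy=90, Rye=70, Corn=40
Highest average = 102 → Sorghum.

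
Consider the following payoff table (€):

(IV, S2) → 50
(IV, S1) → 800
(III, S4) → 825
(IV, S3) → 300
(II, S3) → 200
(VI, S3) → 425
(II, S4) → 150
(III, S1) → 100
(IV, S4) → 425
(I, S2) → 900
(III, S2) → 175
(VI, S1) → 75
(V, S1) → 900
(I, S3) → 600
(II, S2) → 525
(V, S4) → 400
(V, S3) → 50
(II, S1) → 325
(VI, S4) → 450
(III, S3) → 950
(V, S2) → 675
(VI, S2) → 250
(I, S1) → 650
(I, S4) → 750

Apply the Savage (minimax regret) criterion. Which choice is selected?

Column bests: S1=900, S2=900, S3=950, S4=825.
I regrets: 250, 0, 350, 75 → max 350
II regrets: 575, 375, 750, 675 → max 750
III regrets: 800, 725, 0, 0 → max 800
IV regrets: 100, 850, 650, 400 → max 850
V regrets: 0, 225, 900, 425 → max 900
VI regrets: 825, 650, 525, 375 → max 825
Smallest max regret = 350 → I.

I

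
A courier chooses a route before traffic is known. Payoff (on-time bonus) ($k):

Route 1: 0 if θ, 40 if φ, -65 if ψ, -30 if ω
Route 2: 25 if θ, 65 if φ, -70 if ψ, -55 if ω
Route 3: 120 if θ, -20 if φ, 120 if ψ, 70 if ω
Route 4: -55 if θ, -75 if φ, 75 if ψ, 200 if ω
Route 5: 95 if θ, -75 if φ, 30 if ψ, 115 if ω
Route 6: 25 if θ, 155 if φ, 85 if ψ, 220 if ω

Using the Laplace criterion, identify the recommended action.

Row averages: Route 1=-13.75, Route 2=-8.75, Route 3=72.5, Route 4=36.25, Route 5=41.25, Route 6=121.25
Highest average = 121.25 → Route 6.

Route 6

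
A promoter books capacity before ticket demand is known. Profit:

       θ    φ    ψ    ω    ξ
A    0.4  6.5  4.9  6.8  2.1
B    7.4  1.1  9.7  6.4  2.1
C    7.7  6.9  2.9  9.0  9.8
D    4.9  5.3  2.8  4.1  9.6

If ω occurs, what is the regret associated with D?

4.9

Best payoff under ω is 9.0.
Regret = 9.0 − 4.1 = 4.9.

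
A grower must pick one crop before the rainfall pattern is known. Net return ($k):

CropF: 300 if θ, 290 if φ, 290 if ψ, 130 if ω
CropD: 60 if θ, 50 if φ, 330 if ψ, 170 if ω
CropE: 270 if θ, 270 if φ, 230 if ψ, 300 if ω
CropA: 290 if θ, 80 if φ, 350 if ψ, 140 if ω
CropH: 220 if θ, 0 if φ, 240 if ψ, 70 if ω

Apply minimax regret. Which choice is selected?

Column bests: θ=300, φ=290, ψ=350, ω=300.
CropF regrets: 0, 0, 60, 170 → max 170
CropD regrets: 240, 240, 20, 130 → max 240
CropE regrets: 30, 20, 120, 0 → max 120
CropA regrets: 10, 210, 0, 160 → max 210
CropH regrets: 80, 290, 110, 230 → max 290
Smallest max regret = 120 → CropE.

CropE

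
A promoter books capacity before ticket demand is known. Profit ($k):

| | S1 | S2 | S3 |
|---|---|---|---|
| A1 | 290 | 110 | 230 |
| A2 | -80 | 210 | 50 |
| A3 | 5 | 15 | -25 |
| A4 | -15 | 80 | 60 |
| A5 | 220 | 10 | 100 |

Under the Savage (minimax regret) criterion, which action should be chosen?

Column bests: S1=290, S2=210, S3=230.
A1 regrets: 0, 100, 0 → max 100
A2 regrets: 370, 0, 180 → max 370
A3 regrets: 285, 195, 255 → max 285
A4 regrets: 305, 130, 170 → max 305
A5 regrets: 70, 200, 130 → max 200
Smallest max regret = 100 → A1.

A1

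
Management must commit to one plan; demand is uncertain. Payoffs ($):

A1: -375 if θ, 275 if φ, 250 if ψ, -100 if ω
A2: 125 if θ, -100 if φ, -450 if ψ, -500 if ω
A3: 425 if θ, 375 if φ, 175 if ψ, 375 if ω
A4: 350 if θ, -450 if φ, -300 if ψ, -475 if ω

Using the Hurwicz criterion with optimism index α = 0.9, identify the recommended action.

A1: 0.9·275 + 0.1·(-375) = 210
A2: 0.9·125 + 0.1·(-500) = 62.5
A3: 0.9·425 + 0.1·175 = 400
A4: 0.9·350 + 0.1·(-475) = 267.5
Highest Hurwicz score = 400 → A3.

A3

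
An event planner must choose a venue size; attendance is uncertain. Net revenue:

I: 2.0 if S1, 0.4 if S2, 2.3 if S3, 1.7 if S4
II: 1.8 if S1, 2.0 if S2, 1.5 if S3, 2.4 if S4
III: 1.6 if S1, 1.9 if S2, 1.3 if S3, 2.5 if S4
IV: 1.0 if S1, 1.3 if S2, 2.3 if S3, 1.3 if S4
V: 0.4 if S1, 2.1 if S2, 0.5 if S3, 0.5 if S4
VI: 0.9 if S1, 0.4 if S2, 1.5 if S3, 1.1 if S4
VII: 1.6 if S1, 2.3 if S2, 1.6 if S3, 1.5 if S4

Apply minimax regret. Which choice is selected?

II

Column bests: S1=2.0, S2=2.3, S3=2.3, S4=2.5.
I regrets: 0.0, 1.9, 0.0, 0.8 → max 1.9
II regrets: 0.2, 0.3, 0.8, 0.1 → max 0.8
III regrets: 0.4, 0.4, 1.0, 0.0 → max 1.0
IV regrets: 1.0, 1.0, 0.0, 1.2 → max 1.2
V regrets: 1.6, 0.2, 1.8, 2.0 → max 2.0
VI regrets: 1.1, 1.9, 0.8, 1.4 → max 1.9
VII regrets: 0.4, 0.0, 0.7, 1.0 → max 1.0
Smallest max regret = 0.8 → II.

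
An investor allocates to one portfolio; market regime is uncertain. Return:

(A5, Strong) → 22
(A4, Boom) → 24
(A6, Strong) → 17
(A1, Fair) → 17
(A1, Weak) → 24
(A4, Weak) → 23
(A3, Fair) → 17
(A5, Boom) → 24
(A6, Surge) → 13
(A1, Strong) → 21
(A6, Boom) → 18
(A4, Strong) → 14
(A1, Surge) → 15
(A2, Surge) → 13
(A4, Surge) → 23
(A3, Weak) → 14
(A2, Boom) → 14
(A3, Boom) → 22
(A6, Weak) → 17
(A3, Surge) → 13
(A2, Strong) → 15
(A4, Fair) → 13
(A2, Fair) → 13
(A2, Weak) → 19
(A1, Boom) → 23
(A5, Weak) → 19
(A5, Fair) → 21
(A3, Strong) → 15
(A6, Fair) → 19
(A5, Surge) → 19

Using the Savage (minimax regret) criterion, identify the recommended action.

Column bests: Weak=24, Fair=21, Strong=22, Boom=24, Surge=23.
A1 regrets: 0, 4, 1, 1, 8 → max 8
A2 regrets: 5, 8, 7, 10, 10 → max 10
A3 regrets: 10, 4, 7, 2, 10 → max 10
A4 regrets: 1, 8, 8, 0, 0 → max 8
A5 regrets: 5, 0, 0, 0, 4 → max 5
A6 regrets: 7, 2, 5, 6, 10 → max 10
Smallest max regret = 5 → A5.

A5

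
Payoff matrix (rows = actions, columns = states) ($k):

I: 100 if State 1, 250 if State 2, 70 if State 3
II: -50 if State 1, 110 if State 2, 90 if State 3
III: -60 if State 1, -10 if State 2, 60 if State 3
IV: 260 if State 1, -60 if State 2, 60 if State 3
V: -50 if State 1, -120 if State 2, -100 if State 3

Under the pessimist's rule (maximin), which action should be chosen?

Row minima: I=70, II=-50, III=-60, IV=-60, V=-120
Best worst-case = 70 → I.

I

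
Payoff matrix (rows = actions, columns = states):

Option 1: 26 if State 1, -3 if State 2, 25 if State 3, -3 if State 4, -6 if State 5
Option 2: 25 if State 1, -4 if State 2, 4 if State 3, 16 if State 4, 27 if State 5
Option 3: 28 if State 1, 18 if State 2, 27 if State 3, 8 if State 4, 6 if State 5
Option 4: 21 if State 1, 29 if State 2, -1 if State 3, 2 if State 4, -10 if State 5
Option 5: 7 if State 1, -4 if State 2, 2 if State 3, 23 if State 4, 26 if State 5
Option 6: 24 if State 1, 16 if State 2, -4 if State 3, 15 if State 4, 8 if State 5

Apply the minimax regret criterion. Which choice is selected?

Option 3

Column bests: State 1=28, State 2=29, State 3=27, State 4=23, State 5=27.
Option 1 regrets: 2, 32, 2, 26, 33 → max 33
Option 2 regrets: 3, 33, 23, 7, 0 → max 33
Option 3 regrets: 0, 11, 0, 15, 21 → max 21
Option 4 regrets: 7, 0, 28, 21, 37 → max 37
Option 5 regrets: 21, 33, 25, 0, 1 → max 33
Option 6 regrets: 4, 13, 31, 8, 19 → max 31
Smallest max regret = 21 → Option 3.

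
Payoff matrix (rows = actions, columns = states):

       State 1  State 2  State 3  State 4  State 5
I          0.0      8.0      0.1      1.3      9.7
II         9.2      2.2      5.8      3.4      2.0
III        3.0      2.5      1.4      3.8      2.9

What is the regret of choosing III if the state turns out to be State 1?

Best payoff under State 1 is 9.2.
Regret = 9.2 − 3.0 = 6.2.

6.2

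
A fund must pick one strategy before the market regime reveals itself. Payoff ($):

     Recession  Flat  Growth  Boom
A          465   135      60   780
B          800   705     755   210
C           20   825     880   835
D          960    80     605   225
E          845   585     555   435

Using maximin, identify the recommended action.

E

Row minima: A=60, B=210, C=20, D=80, E=435
Best worst-case = 435 → E.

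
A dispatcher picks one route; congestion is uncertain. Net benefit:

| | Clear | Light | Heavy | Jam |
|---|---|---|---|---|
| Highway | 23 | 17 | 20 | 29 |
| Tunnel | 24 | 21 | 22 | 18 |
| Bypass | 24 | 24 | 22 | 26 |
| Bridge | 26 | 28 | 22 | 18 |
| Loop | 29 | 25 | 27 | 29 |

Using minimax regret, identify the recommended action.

Column bests: Clear=29, Light=28, Heavy=27, Jam=29.
Highway regrets: 6, 11, 7, 0 → max 11
Tunnel regrets: 5, 7, 5, 11 → max 11
Bypass regrets: 5, 4, 5, 3 → max 5
Bridge regrets: 3, 0, 5, 11 → max 11
Loop regrets: 0, 3, 0, 0 → max 3
Smallest max regret = 3 → Loop.

Loop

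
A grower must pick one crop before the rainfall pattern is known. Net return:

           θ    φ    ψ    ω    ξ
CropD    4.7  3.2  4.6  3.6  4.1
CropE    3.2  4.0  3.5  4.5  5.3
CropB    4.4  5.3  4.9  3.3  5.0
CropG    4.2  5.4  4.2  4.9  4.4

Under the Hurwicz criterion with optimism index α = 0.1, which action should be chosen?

CropD: 0.1·4.7 + 0.9·3.2 = 3.35
CropE: 0.1·5.3 + 0.9·3.2 = 3.41
CropB: 0.1·5.3 + 0.9·3.3 = 3.5
CropG: 0.1·5.4 + 0.9·4.2 = 4.32
Highest Hurwicz score = 4.32 → CropG.

CropG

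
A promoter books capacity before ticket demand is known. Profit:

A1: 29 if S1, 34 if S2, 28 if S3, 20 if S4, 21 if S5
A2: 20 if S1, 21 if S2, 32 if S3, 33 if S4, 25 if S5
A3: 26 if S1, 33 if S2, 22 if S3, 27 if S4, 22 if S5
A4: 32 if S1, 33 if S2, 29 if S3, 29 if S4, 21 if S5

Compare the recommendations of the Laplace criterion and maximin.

laplace → A4; maximin → A3 (disagree)

Row averages: A1=26.4, A2=26.2, A3=26, A4=28.8
Highest average = 28.8 → A4.
Row minima: A1=20, A2=20, A3=22, A4=21
Best worst-case = 22 → A3.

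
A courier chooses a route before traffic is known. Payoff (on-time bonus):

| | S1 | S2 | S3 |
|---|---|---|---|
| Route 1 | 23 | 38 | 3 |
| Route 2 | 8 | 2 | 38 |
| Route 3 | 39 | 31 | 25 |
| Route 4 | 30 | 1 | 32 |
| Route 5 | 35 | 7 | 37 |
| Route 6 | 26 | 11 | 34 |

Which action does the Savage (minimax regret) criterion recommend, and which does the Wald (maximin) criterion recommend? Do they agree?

Column bests: S1=39, S2=38, S3=38.
Route 1 regrets: 16, 0, 35 → max 35
Route 2 regrets: 31, 36, 0 → max 36
Route 3 regrets: 0, 7, 13 → max 13
Route 4 regrets: 9, 37, 6 → max 37
Route 5 regrets: 4, 31, 1 → max 31
Route 6 regrets: 13, 27, 4 → max 27
Smallest max regret = 13 → Route 3.
Row minima: Route 1=3, Route 2=2, Route 3=25, Route 4=1, Route 5=7, Route 6=11
Best worst-case = 25 → Route 3.

minimax regret → Route 3; maximin → Route 3 (agree)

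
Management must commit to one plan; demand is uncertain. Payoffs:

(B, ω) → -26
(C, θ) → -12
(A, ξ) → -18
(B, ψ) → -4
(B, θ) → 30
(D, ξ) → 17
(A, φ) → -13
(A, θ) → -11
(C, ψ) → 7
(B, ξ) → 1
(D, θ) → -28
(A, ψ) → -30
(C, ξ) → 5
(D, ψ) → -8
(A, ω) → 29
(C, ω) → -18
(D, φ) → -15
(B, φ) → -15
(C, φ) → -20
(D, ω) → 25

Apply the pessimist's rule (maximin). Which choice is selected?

Row minima: A=-30, B=-26, C=-20, D=-28
Best worst-case = -20 → C.

C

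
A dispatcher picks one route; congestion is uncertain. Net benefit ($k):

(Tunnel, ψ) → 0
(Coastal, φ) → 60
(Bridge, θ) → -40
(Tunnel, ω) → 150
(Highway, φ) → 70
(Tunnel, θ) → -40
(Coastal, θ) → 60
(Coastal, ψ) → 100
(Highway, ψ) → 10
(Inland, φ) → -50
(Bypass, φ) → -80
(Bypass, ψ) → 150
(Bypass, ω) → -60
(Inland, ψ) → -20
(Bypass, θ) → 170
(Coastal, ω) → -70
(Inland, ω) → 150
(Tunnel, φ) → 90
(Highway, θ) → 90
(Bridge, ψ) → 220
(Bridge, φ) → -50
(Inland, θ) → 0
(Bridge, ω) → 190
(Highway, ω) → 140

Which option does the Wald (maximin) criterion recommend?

Highway

Row minima: Highway=10, Bypass=-80, Bridge=-50, Coastal=-70, Tunnel=-40, Inland=-50
Best worst-case = 10 → Highway.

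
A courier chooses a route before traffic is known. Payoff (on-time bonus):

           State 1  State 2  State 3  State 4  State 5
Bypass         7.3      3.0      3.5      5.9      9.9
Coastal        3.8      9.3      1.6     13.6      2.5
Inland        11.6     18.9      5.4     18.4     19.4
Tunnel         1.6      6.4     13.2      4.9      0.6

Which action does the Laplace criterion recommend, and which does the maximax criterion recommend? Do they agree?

laplace → Inland; maximax → Inland (agree)

Row averages: Bypass=5.92, Coastal=6.16, Inland=14.74, Tunnel=5.34
Highest average = 14.74 → Inland.
Row maxima: Bypass=9.9, Coastal=13.6, Inland=19.4, Tunnel=13.2
Best best-case = 19.4 → Inland.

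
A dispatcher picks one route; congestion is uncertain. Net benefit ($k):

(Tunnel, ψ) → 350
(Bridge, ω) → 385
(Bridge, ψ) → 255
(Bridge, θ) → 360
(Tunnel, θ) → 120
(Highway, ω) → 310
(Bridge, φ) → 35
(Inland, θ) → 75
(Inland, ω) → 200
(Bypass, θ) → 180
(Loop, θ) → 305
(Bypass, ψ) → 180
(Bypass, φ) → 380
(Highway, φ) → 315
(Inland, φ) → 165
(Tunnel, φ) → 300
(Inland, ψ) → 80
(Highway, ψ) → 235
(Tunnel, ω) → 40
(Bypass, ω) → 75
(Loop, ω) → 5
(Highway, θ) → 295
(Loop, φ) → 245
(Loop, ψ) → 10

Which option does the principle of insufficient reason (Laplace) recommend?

Highway

Row averages: Loop=141.25, Highway=288.75, Bypass=203.75, Tunnel=202.5, Bridge=258.75, Inland=130
Highest average = 288.75 → Highway.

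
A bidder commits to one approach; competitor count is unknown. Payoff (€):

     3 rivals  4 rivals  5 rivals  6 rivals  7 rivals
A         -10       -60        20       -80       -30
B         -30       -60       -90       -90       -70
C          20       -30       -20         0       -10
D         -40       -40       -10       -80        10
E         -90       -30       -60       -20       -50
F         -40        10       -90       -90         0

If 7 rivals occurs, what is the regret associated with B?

80

Best payoff under 7 rivals is 10.
Regret = 10 − (-70) = 80.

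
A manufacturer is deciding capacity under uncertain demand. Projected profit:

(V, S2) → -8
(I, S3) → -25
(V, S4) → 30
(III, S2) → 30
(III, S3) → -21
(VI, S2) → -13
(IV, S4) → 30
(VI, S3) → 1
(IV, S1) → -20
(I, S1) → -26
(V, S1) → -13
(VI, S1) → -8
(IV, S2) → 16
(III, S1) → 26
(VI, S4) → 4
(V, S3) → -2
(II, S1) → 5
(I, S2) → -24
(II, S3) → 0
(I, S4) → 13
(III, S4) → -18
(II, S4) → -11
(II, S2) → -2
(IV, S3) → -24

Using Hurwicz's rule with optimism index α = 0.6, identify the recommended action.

V

I: 0.6·13 + 0.4·(-26) = -2.6
II: 0.6·5 + 0.4·(-11) = -1.4
III: 0.6·30 + 0.4·(-21) = 9.6
IV: 0.6·30 + 0.4·(-24) = 8.4
V: 0.6·30 + 0.4·(-13) = 12.8
VI: 0.6·4 + 0.4·(-13) = -2.8
Highest Hurwicz score = 12.8 → V.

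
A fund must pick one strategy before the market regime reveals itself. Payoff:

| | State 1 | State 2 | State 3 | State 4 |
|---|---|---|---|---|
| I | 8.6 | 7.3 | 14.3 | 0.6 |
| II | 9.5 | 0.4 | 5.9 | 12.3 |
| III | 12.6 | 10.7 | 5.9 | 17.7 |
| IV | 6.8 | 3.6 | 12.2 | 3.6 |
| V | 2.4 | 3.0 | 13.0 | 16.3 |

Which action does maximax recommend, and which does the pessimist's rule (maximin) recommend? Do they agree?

maximax → III; maximin → III (agree)

Row maxima: I=14.3, II=12.3, III=17.7, IV=12.2, V=16.3
Best best-case = 17.7 → III.
Row minima: I=0.6, II=0.4, III=5.9, IV=3.6, V=2.4
Best worst-case = 5.9 → III.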